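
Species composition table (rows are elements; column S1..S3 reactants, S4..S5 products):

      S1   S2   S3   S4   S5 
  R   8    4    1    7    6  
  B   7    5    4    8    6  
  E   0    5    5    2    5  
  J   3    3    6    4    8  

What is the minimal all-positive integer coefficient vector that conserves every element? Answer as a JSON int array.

R: 5·8+1·4+3·1 = 47 | 5·7+2·6 = 47
B: 5·7+1·5+3·4 = 52 | 5·8+2·6 = 52
E: 5·0+1·5+3·5 = 20 | 5·2+2·5 = 20
J: 5·3+1·3+3·6 = 36 | 5·4+2·8 = 36
gcd(5,1,3,5,2) = 1

Coefficients: [5, 1, 3, 5, 2]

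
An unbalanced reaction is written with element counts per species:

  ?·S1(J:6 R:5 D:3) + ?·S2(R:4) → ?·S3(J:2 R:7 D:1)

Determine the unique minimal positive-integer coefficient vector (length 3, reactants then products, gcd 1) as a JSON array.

Coefficients: [1, 4, 3]

J: 1·6+4·0 = 6 | 3·2 = 6
R: 1·5+4·4 = 21 | 3·7 = 21
D: 1·3+4·0 = 3 | 3·1 = 3
gcd(1,4,3) = 1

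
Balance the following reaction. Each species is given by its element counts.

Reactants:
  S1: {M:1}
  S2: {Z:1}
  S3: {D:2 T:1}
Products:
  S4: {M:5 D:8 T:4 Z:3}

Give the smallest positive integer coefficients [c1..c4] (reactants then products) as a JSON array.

M: 5·1+3·0+4·0 = 5 | 1·5 = 5
D: 5·0+3·0+4·2 = 8 | 1·8 = 8
T: 5·0+3·0+4·1 = 4 | 1·4 = 4
Z: 5·0+3·1+4·0 = 3 | 1·3 = 3
gcd(5,3,4,1) = 1

Coefficients: [5, 3, 4, 1]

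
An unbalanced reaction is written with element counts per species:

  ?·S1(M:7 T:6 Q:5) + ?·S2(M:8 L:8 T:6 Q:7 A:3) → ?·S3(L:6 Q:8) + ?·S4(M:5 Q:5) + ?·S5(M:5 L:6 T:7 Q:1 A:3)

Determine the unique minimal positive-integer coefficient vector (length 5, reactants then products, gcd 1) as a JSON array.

Coefficients: [1, 6, 2, 5, 6]

M: 1·7+6·8 = 55 | 2·0+5·5+6·5 = 55
L: 1·0+6·8 = 48 | 2·6+5·0+6·6 = 48
T: 1·6+6·6 = 42 | 2·0+5·0+6·7 = 42
Q: 1·5+6·7 = 47 | 2·8+5·5+6·1 = 47
A: 1·0+6·3 = 18 | 2·0+5·0+6·3 = 18
gcd(1,6,2,5,6) = 1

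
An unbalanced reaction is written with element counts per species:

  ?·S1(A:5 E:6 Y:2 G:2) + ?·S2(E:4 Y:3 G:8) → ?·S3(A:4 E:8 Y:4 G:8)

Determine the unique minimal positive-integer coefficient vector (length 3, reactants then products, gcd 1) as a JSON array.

Coefficients: [4, 4, 5]

A: 4·5+4·0 = 20 | 5·4 = 20
E: 4·6+4·4 = 40 | 5·8 = 40
Y: 4·2+4·3 = 20 | 5·4 = 20
G: 4·2+4·8 = 40 | 5·8 = 40
gcd(4,4,5) = 1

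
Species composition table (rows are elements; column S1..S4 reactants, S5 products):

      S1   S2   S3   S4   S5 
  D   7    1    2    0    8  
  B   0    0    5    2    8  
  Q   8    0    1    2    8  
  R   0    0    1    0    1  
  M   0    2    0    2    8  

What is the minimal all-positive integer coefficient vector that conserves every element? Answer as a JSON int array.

Coefficients: [1, 5, 2, 3, 2]

D: 1·7+5·1+2·2+3·0 = 16 | 2·8 = 16
B: 1·0+5·0+2·5+3·2 = 16 | 2·8 = 16
Q: 1·8+5·0+2·1+3·2 = 16 | 2·8 = 16
R: 1·0+5·0+2·1+3·0 = 2 | 2·1 = 2
M: 1·0+5·2+2·0+3·2 = 16 | 2·8 = 16
gcd(1,5,2,3,2) = 1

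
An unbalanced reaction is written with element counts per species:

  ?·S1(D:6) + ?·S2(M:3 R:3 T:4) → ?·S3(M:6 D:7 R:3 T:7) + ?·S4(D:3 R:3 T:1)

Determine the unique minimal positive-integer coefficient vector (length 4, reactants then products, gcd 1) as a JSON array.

Coefficients: [5, 6, 3, 3]

M: 5·0+6·3 = 18 | 3·6+3·0 = 18
D: 5·6+6·0 = 30 | 3·7+3·3 = 30
R: 5·0+6·3 = 18 | 3·3+3·3 = 18
T: 5·0+6·4 = 24 | 3·7+3·1 = 24
gcd(5,6,3,3) = 1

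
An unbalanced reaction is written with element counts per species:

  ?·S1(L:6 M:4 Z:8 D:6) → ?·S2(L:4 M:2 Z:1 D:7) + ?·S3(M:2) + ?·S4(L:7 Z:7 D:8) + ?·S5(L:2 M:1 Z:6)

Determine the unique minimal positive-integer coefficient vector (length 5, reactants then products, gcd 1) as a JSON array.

L: 5·6 = 30 | 2·4+6·0+2·7+4·2 = 30
M: 5·4 = 20 | 2·2+6·2+2·0+4·1 = 20
Z: 5·8 = 40 | 2·1+6·0+2·7+4·6 = 40
D: 5·6 = 30 | 2·7+6·0+2·8+4·0 = 30
gcd(5,2,6,2,4) = 1

Coefficients: [5, 2, 6, 2, 4]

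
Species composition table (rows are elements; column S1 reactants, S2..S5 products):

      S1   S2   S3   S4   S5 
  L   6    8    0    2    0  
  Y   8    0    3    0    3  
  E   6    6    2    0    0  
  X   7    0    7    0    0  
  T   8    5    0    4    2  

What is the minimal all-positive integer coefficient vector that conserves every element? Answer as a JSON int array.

L: 3·6 = 18 | 2·8+3·0+1·2+5·0 = 18
Y: 3·8 = 24 | 2·0+3·3+1·0+5·3 = 24
E: 3·6 = 18 | 2·6+3·2+1·0+5·0 = 18
X: 3·7 = 21 | 2·0+3·7+1·0+5·0 = 21
T: 3·8 = 24 | 2·5+3·0+1·4+5·2 = 24
gcd(3,2,3,1,5) = 1

Coefficients: [3, 2, 3, 1, 5]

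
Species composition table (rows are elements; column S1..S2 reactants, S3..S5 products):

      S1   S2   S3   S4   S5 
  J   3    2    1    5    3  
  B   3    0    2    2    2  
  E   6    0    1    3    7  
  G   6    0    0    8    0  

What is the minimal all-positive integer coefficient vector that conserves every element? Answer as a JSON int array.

J: 4·3+5·2 = 22 | 1·1+3·5+2·3 = 22
B: 4·3+5·0 = 12 | 1·2+3·2+2·2 = 12
E: 4·6+5·0 = 24 | 1·1+3·3+2·7 = 24
G: 4·6+5·0 = 24 | 1·0+3·8+2·0 = 24
gcd(4,5,1,3,2) = 1

Coefficients: [4, 5, 1, 3, 2]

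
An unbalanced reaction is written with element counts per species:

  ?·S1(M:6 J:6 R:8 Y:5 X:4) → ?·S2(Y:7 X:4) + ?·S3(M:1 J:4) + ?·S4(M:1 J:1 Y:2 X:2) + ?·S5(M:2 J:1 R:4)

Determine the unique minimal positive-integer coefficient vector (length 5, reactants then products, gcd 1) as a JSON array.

M: 3·6 = 18 | 1·0+2·1+4·1+6·2 = 18
J: 3·6 = 18 | 1·0+2·4+4·1+6·1 = 18
R: 3·8 = 24 | 1·0+2·0+4·0+6·4 = 24
Y: 3·5 = 15 | 1·7+2·0+4·2+6·0 = 15
X: 3·4 = 12 | 1·4+2·0+4·2+6·0 = 12
gcd(3,1,2,4,6) = 1

Coefficients: [3, 1, 2, 4, 6]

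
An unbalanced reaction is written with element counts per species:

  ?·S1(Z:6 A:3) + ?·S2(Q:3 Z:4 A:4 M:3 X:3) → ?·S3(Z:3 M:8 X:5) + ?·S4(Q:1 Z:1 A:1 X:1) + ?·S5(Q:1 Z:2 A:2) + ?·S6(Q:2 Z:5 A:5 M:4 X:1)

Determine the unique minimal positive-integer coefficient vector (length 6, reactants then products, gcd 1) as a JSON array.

Q: 1·0+4·3 = 12 | 1·0+6·1+4·1+1·2 = 12
Z: 1·6+4·4 = 22 | 1·3+6·1+4·2+1·5 = 22
A: 1·3+4·4 = 19 | 1·0+6·1+4·2+1·5 = 19
M: 1·0+4·3 = 12 | 1·8+6·0+4·0+1·4 = 12
X: 1·0+4·3 = 12 | 1·5+6·1+4·0+1·1 = 12
gcd(1,4,1,6,4,1) = 1

Coefficients: [1, 4, 1, 6, 4, 1]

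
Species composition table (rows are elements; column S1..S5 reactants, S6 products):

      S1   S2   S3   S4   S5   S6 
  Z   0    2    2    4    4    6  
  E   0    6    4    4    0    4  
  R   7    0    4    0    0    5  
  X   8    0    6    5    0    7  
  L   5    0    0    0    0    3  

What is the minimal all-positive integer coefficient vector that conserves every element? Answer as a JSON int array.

Z: 3·0+2·2+1·2+1·4+5·4 = 30 | 5·6 = 30
E: 3·0+2·6+1·4+1·4+5·0 = 20 | 5·4 = 20
R: 3·7+2·0+1·4+1·0+5·0 = 25 | 5·5 = 25
X: 3·8+2·0+1·6+1·5+5·0 = 35 | 5·7 = 35
L: 3·5+2·0+1·0+1·0+5·0 = 15 | 5·3 = 15
gcd(3,2,1,1,5,5) = 1

Coefficients: [3, 2, 1, 1, 5, 5]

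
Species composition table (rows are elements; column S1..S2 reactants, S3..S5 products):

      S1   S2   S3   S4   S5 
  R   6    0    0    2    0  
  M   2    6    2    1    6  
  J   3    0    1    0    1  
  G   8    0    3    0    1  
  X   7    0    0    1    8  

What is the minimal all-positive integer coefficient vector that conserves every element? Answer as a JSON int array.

R: 2·6+3·0 = 12 | 5·0+6·2+1·0 = 12
M: 2·2+3·6 = 22 | 5·2+6·1+1·6 = 22
J: 2·3+3·0 = 6 | 5·1+6·0+1·1 = 6
G: 2·8+3·0 = 16 | 5·3+6·0+1·1 = 16
X: 2·7+3·0 = 14 | 5·0+6·1+1·8 = 14
gcd(2,3,5,6,1) = 1

Coefficients: [2, 3, 5, 6, 1]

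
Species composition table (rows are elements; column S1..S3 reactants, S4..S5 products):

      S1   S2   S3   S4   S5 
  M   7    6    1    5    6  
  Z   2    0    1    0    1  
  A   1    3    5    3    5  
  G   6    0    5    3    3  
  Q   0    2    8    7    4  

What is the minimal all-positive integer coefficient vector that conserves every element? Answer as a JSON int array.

M: 1·7+5·6+3·1 = 40 | 2·5+5·6 = 40
Z: 1·2+5·0+3·1 = 5 | 2·0+5·1 = 5
A: 1·1+5·3+3·5 = 31 | 2·3+5·5 = 31
G: 1·6+5·0+3·5 = 21 | 2·3+5·3 = 21
Q: 1·0+5·2+3·8 = 34 | 2·7+5·4 = 34
gcd(1,5,3,2,5) = 1

Coefficients: [1, 5, 3, 2, 5]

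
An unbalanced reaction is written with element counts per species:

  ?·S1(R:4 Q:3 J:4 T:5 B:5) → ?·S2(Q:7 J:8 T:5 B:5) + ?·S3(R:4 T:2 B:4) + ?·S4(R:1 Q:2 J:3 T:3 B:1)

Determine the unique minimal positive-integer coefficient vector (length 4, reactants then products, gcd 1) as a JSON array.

R: 5·4 = 20 | 1·0+4·4+4·1 = 20
Q: 5·3 = 15 | 1·7+4·0+4·2 = 15
J: 5·4 = 20 | 1·8+4·0+4·3 = 20
T: 5·5 = 25 | 1·5+4·2+4·3 = 25
B: 5·5 = 25 | 1·5+4·4+4·1 = 25
gcd(5,1,4,4) = 1

Coefficients: [5, 1, 4, 4]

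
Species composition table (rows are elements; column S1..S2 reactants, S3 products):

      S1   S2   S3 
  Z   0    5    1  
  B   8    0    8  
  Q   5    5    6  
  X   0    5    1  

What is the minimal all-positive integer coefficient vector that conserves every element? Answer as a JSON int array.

Coefficients: [5, 1, 5]

Z: 5·0+1·5 = 5 | 5·1 = 5
B: 5·8+1·0 = 40 | 5·8 = 40
Q: 5·5+1·5 = 30 | 5·6 = 30
X: 5·0+1·5 = 5 | 5·1 = 5
gcd(5,1,5) = 1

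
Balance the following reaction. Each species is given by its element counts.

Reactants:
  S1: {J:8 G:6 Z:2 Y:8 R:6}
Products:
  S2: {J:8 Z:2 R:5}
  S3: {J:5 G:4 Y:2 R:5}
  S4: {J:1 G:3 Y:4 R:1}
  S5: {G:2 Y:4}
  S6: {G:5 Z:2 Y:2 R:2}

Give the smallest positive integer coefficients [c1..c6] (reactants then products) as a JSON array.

J: 5·8 = 40 | 4·8+1·5+3·1+6·0+1·0 = 40
G: 5·6 = 30 | 4·0+1·4+3·3+6·2+1·5 = 30
Z: 5·2 = 10 | 4·2+1·0+3·0+6·0+1·2 = 10
Y: 5·8 = 40 | 4·0+1·2+3·4+6·4+1·2 = 40
R: 5·6 = 30 | 4·5+1·5+3·1+6·0+1·2 = 30
gcd(5,4,1,3,6,1) = 1

Coefficients: [5, 4, 1, 3, 6, 1]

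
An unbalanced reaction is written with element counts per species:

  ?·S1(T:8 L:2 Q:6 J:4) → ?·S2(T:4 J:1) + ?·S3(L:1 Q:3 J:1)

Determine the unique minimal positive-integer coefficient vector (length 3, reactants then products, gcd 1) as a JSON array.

T: 1·8 = 8 | 2·4+2·0 = 8
L: 1·2 = 2 | 2·0+2·1 = 2
Q: 1·6 = 6 | 2·0+2·3 = 6
J: 1·4 = 4 | 2·1+2·1 = 4
gcd(1,2,2) = 1

Coefficients: [1, 2, 2]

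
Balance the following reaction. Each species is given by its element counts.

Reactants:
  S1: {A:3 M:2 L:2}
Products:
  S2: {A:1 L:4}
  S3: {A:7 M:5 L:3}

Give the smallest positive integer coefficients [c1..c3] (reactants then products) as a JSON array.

A: 5·3 = 15 | 1·1+2·7 = 15
M: 5·2 = 10 | 1·0+2·5 = 10
L: 5·2 = 10 | 1·4+2·3 = 10
gcd(5,1,2) = 1

Coefficients: [5, 1, 2]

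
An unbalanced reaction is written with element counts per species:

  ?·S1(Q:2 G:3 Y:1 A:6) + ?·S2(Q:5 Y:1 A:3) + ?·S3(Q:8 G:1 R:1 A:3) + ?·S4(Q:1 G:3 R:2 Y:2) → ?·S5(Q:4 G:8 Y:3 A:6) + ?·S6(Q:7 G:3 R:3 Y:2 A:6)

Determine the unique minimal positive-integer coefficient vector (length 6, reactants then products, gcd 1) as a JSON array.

Q: 6·2+1·5+3·8+6·1 = 47 | 3·4+5·7 = 47
G: 6·3+1·0+3·1+6·3 = 39 | 3·8+5·3 = 39
R: 6·0+1·0+3·1+6·2 = 15 | 3·0+5·3 = 15
Y: 6·1+1·1+3·0+6·2 = 19 | 3·3+5·2 = 19
A: 6·6+1·3+3·3+6·0 = 48 | 3·6+5·6 = 48
gcd(6,1,3,6,3,5) = 1

Coefficients: [6, 1, 3, 6, 3, 5]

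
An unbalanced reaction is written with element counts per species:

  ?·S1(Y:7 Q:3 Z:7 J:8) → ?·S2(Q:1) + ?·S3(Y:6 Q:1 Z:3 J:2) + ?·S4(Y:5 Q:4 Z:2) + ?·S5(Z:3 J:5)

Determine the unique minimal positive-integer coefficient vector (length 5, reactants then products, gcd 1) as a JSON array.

Coefficients: [5, 6, 5, 1, 6]

Y: 5·7 = 35 | 6·0+5·6+1·5+6·0 = 35
Q: 5·3 = 15 | 6·1+5·1+1·4+6·0 = 15
Z: 5·7 = 35 | 6·0+5·3+1·2+6·3 = 35
J: 5·8 = 40 | 6·0+5·2+1·0+6·5 = 40
gcd(5,6,5,1,6) = 1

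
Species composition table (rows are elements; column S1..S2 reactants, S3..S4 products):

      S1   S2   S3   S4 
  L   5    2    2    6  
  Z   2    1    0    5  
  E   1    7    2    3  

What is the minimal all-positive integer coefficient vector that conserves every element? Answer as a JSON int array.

Coefficients: [2, 1, 3, 1]

L: 2·5+1·2 = 12 | 3·2+1·6 = 12
Z: 2·2+1·1 = 5 | 3·0+1·5 = 5
E: 2·1+1·7 = 9 | 3·2+1·3 = 9
gcd(2,1,3,1) = 1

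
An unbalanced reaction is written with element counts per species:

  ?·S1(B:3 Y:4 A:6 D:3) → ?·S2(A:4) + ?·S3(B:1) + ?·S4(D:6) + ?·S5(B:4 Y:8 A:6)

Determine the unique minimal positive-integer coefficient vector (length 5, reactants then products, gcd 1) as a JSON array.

Coefficients: [4, 3, 4, 2, 2]

B: 4·3 = 12 | 3·0+4·1+2·0+2·4 = 12
Y: 4·4 = 16 | 3·0+4·0+2·0+2·8 = 16
A: 4·6 = 24 | 3·4+4·0+2·0+2·6 = 24
D: 4·3 = 12 | 3·0+4·0+2·6+2·0 = 12
gcd(4,3,4,2,2) = 1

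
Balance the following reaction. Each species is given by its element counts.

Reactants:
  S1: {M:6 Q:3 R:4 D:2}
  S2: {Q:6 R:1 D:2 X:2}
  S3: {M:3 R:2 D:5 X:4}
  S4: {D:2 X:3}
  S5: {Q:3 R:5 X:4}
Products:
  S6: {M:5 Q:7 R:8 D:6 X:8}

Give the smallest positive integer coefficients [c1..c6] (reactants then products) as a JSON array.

M: 3·6+3·0+4·3+2·0+5·0 = 30 | 6·5 = 30
Q: 3·3+3·6+4·0+2·0+5·3 = 42 | 6·7 = 42
R: 3·4+3·1+4·2+2·0+5·5 = 48 | 6·8 = 48
D: 3·2+3·2+4·5+2·2+5·0 = 36 | 6·6 = 36
X: 3·0+3·2+4·4+2·3+5·4 = 48 | 6·8 = 48
gcd(3,3,4,2,5,6) = 1

Coefficients: [3, 3, 4, 2, 5, 6]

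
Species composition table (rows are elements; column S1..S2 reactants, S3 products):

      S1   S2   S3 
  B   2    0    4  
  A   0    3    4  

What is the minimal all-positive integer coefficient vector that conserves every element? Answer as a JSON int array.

B: 6·2+4·0 = 12 | 3·4 = 12
A: 6·0+4·3 = 12 | 3·4 = 12
gcd(6,4,3) = 1

Coefficients: [6, 4, 3]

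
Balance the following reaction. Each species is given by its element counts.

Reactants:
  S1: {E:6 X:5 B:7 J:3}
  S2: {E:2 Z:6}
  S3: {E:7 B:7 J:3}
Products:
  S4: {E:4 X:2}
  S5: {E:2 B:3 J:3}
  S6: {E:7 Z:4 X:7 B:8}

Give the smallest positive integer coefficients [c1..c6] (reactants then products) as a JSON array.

Coefficients: [5, 2, 1, 2, 6, 3]

E: 5·6+2·2+1·7 = 41 | 2·4+6·2+3·7 = 41
Z: 5·0+2·6+1·0 = 12 | 2·0+6·0+3·4 = 12
X: 5·5+2·0+1·0 = 25 | 2·2+6·0+3·7 = 25
B: 5·7+2·0+1·7 = 42 | 2·0+6·3+3·8 = 42
J: 5·3+2·0+1·3 = 18 | 2·0+6·3+3·0 = 18
gcd(5,2,1,2,6,3) = 1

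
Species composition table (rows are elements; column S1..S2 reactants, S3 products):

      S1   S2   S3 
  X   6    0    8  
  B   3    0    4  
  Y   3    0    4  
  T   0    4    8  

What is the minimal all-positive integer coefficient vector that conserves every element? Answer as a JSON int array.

Coefficients: [4, 6, 3]

X: 4·6+6·0 = 24 | 3·8 = 24
B: 4·3+6·0 = 12 | 3·4 = 12
Y: 4·3+6·0 = 12 | 3·4 = 12
T: 4·0+6·4 = 24 | 3·8 = 24
gcd(4,6,3) = 1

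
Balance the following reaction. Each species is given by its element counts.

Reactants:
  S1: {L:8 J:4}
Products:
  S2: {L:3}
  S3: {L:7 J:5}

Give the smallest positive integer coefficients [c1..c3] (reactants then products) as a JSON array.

Coefficients: [5, 4, 4]

L: 5·8 = 40 | 4·3+4·7 = 40
J: 5·4 = 20 | 4·0+4·5 = 20
gcd(5,4,4) = 1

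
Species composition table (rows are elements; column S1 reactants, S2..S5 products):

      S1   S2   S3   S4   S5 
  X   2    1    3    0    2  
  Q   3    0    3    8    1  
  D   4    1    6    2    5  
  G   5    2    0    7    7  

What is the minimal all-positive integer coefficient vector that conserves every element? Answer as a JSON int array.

X: 4·2 = 8 | 3·1+1·3+1·0+1·2 = 8
Q: 4·3 = 12 | 3·0+1·3+1·8+1·1 = 12
D: 4·4 = 16 | 3·1+1·6+1·2+1·5 = 16
G: 4·5 = 20 | 3·2+1·0+1·7+1·7 = 20
gcd(4,3,1,1,1) = 1

Coefficients: [4, 3, 1, 1, 1]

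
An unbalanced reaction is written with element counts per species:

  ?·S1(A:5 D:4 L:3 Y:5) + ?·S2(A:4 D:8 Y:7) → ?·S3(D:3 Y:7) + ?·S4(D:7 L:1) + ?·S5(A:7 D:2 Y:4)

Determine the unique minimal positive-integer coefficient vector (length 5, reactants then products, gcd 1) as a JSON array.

A: 1·5+4·4 = 21 | 3·0+3·0+3·7 = 21
D: 1·4+4·8 = 36 | 3·3+3·7+3·2 = 36
L: 1·3+4·0 = 3 | 3·0+3·1+3·0 = 3
Y: 1·5+4·7 = 33 | 3·7+3·0+3·4 = 33
gcd(1,4,3,3,3) = 1

Coefficients: [1, 4, 3, 3, 3]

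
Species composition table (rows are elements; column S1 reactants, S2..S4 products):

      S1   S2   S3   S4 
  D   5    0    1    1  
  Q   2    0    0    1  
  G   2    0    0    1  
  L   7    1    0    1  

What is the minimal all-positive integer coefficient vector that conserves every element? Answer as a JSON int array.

Coefficients: [1, 5, 3, 2]

D: 1·5 = 5 | 5·0+3·1+2·1 = 5
Q: 1·2 = 2 | 5·0+3·0+2·1 = 2
G: 1·2 = 2 | 5·0+3·0+2·1 = 2
L: 1·7 = 7 | 5·1+3·0+2·1 = 7
gcd(1,5,3,2) = 1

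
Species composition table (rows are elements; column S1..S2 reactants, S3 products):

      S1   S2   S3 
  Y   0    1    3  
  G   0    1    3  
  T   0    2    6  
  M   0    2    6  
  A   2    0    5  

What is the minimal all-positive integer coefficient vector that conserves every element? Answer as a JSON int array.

Coefficients: [5, 6, 2]

Y: 5·0+6·1 = 6 | 2·3 = 6
G: 5·0+6·1 = 6 | 2·3 = 6
T: 5·0+6·2 = 12 | 2·6 = 12
M: 5·0+6·2 = 12 | 2·6 = 12
A: 5·2+6·0 = 10 | 2·5 = 10
gcd(5,6,2) = 1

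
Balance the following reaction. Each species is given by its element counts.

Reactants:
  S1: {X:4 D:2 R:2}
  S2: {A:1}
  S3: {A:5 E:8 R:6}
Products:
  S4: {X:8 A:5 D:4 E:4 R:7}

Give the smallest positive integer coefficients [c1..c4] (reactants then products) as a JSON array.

X: 4·4+5·0+1·0 = 16 | 2·8 = 16
A: 4·0+5·1+1·5 = 10 | 2·5 = 10
D: 4·2+5·0+1·0 = 8 | 2·4 = 8
E: 4·0+5·0+1·8 = 8 | 2·4 = 8
R: 4·2+5·0+1·6 = 14 | 2·7 = 14
gcd(4,5,1,2) = 1

Coefficients: [4, 5, 1, 2]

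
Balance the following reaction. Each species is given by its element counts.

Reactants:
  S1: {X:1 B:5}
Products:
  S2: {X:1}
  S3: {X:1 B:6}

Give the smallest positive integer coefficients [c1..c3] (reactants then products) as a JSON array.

Coefficients: [6, 1, 5]

X: 6·1 = 6 | 1·1+5·1 = 6
B: 6·5 = 30 | 1·0+5·6 = 30
gcd(6,1,5) = 1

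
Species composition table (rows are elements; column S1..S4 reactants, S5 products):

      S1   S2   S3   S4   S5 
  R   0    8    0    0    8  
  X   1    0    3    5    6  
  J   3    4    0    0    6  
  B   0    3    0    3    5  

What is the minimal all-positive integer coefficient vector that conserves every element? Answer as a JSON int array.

R: 2·0+3·8+2·0+2·0 = 24 | 3·8 = 24
X: 2·1+3·0+2·3+2·5 = 18 | 3·6 = 18
J: 2·3+3·4+2·0+2·0 = 18 | 3·6 = 18
B: 2·0+3·3+2·0+2·3 = 15 | 3·5 = 15
gcd(2,3,2,2,3) = 1

Coefficients: [2, 3, 2, 2, 3]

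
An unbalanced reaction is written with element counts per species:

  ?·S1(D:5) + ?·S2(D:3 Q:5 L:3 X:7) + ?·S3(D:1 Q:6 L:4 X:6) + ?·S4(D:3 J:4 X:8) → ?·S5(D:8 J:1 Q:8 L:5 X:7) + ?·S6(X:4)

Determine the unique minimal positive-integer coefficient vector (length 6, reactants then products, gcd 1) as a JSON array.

D: 3·5+4·3+2·1+1·3 = 32 | 4·8+5·0 = 32
J: 3·0+4·0+2·0+1·4 = 4 | 4·1+5·0 = 4
Q: 3·0+4·5+2·6+1·0 = 32 | 4·8+5·0 = 32
L: 3·0+4·3+2·4+1·0 = 20 | 4·5+5·0 = 20
X: 3·0+4·7+2·6+1·8 = 48 | 4·7+5·4 = 48
gcd(3,4,2,1,4,5) = 1

Coefficients: [3, 4, 2, 1, 4, 5]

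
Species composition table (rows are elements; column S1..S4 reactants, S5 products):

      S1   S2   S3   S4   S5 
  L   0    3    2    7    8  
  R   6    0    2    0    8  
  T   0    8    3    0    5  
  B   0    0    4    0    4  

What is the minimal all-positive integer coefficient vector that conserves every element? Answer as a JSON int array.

L: 4·0+1·3+4·2+3·7 = 32 | 4·8 = 32
R: 4·6+1·0+4·2+3·0 = 32 | 4·8 = 32
T: 4·0+1·8+4·3+3·0 = 20 | 4·5 = 20
B: 4·0+1·0+4·4+3·0 = 16 | 4·4 = 16
gcd(4,1,4,3,4) = 1

Coefficients: [4, 1, 4, 3, 4]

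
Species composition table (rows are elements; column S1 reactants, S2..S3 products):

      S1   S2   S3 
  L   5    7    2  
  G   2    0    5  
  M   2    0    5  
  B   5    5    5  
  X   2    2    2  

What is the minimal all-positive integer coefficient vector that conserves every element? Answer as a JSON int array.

Coefficients: [5, 3, 2]

L: 5·5 = 25 | 3·7+2·2 = 25
G: 5·2 = 10 | 3·0+2·5 = 10
M: 5·2 = 10 | 3·0+2·5 = 10
B: 5·5 = 25 | 3·5+2·5 = 25
X: 5·2 = 10 | 3·2+2·2 = 10
gcd(5,3,2) = 1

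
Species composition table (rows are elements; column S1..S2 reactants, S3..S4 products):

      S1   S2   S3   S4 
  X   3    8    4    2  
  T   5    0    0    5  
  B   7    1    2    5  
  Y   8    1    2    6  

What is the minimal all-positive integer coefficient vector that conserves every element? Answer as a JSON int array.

X: 4·3+2·8 = 28 | 5·4+4·2 = 28
T: 4·5+2·0 = 20 | 5·0+4·5 = 20
B: 4·7+2·1 = 30 | 5·2+4·5 = 30
Y: 4·8+2·1 = 34 | 5·2+4·6 = 34
gcd(4,2,5,4) = 1

Coefficients: [4, 2, 5, 4]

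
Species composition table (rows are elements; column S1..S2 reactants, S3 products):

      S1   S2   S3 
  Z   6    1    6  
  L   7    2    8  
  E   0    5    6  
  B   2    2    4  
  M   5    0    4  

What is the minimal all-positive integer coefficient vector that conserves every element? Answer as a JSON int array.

Coefficients: [4, 6, 5]

Z: 4·6+6·1 = 30 | 5·6 = 30
L: 4·7+6·2 = 40 | 5·8 = 40
E: 4·0+6·5 = 30 | 5·6 = 30
B: 4·2+6·2 = 20 | 5·4 = 20
M: 4·5+6·0 = 20 | 5·4 = 20
gcd(4,6,5) = 1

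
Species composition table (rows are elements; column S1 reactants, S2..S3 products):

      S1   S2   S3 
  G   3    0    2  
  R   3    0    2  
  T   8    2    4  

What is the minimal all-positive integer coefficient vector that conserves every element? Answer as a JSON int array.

Coefficients: [2, 2, 3]

G: 2·3 = 6 | 2·0+3·2 = 6
R: 2·3 = 6 | 2·0+3·2 = 6
T: 2·8 = 16 | 2·2+3·4 = 16
gcd(2,2,3) = 1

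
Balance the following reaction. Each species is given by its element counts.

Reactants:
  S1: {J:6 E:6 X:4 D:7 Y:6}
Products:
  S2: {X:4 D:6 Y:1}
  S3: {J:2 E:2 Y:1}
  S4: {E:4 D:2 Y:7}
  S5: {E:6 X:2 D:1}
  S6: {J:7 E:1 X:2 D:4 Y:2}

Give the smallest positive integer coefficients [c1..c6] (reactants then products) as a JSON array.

Coefficients: [6, 3, 4, 3, 2, 4]

J: 6·6 = 36 | 3·0+4·2+3·0+2·0+4·7 = 36
E: 6·6 = 36 | 3·0+4·2+3·4+2·6+4·1 = 36
X: 6·4 = 24 | 3·4+4·0+3·0+2·2+4·2 = 24
D: 6·7 = 42 | 3·6+4·0+3·2+2·1+4·4 = 42
Y: 6·6 = 36 | 3·1+4·1+3·7+2·0+4·2 = 36
gcd(6,3,4,3,2,4) = 1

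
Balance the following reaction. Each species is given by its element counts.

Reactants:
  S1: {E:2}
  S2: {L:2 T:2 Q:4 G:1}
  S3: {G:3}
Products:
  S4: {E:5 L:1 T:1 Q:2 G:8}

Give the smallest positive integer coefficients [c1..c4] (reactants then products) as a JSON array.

E: 5·2+1·0+5·0 = 10 | 2·5 = 10
L: 5·0+1·2+5·0 = 2 | 2·1 = 2
T: 5·0+1·2+5·0 = 2 | 2·1 = 2
Q: 5·0+1·4+5·0 = 4 | 2·2 = 4
G: 5·0+1·1+5·3 = 16 | 2·8 = 16
gcd(5,1,5,2) = 1

Coefficients: [5, 1, 5, 2]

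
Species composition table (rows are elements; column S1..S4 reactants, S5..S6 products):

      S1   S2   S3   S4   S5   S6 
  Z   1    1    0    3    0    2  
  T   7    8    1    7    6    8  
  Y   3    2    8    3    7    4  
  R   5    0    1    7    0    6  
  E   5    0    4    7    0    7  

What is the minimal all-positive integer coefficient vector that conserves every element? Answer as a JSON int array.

Coefficients: [2, 1, 1, 1, 1, 3]

Z: 2·1+1·1+1·0+1·3 = 6 | 1·0+3·2 = 6
T: 2·7+1·8+1·1+1·7 = 30 | 1·6+3·8 = 30
Y: 2·3+1·2+1·8+1·3 = 19 | 1·7+3·4 = 19
R: 2·5+1·0+1·1+1·7 = 18 | 1·0+3·6 = 18
E: 2·5+1·0+1·4+1·7 = 21 | 1·0+3·7 = 21
gcd(2,1,1,1,1,3) = 1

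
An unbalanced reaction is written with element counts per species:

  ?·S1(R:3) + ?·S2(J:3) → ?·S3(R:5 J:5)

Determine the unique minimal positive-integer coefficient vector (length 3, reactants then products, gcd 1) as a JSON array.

R: 5·3+5·0 = 15 | 3·5 = 15
J: 5·0+5·3 = 15 | 3·5 = 15
gcd(5,5,3) = 1

Coefficients: [5, 5, 3]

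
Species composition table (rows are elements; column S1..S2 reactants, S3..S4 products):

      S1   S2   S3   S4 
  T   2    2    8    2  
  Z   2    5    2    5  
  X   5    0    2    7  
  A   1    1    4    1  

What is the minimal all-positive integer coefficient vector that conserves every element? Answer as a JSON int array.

Coefficients: [6, 2, 1, 4]

T: 6·2+2·2 = 16 | 1·8+4·2 = 16
Z: 6·2+2·5 = 22 | 1·2+4·5 = 22
X: 6·5+2·0 = 30 | 1·2+4·7 = 30
A: 6·1+2·1 = 8 | 1·4+4·1 = 8
gcd(6,2,1,4) = 1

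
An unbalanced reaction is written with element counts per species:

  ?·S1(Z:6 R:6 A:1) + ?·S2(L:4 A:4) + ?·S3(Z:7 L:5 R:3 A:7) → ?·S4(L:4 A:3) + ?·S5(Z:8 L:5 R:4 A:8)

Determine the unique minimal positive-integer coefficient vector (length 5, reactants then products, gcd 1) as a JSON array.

Z: 1·6+5·0+6·7 = 48 | 5·0+6·8 = 48
L: 1·0+5·4+6·5 = 50 | 5·4+6·5 = 50
R: 1·6+5·0+6·3 = 24 | 5·0+6·4 = 24
A: 1·1+5·4+6·7 = 63 | 5·3+6·8 = 63
gcd(1,5,6,5,6) = 1

Coefficients: [1, 5, 6, 5, 6]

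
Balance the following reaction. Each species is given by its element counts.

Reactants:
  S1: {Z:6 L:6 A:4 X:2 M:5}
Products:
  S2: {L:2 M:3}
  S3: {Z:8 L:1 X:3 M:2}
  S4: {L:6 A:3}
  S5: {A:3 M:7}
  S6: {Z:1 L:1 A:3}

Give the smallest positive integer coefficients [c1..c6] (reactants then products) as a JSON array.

Coefficients: [6, 5, 4, 3, 1, 4]

Z: 6·6 = 36 | 5·0+4·8+3·0+1·0+4·1 = 36
L: 6·6 = 36 | 5·2+4·1+3·6+1·0+4·1 = 36
A: 6·4 = 24 | 5·0+4·0+3·3+1·3+4·3 = 24
X: 6·2 = 12 | 5·0+4·3+3·0+1·0+4·0 = 12
M: 6·5 = 30 | 5·3+4·2+3·0+1·7+4·0 = 30
gcd(6,5,4,3,1,4) = 1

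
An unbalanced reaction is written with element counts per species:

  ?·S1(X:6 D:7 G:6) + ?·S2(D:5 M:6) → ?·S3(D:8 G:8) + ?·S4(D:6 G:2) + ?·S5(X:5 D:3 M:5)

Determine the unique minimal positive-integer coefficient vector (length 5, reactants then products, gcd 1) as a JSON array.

Coefficients: [5, 5, 3, 3, 6]

X: 5·6+5·0 = 30 | 3·0+3·0+6·5 = 30
D: 5·7+5·5 = 60 | 3·8+3·6+6·3 = 60
G: 5·6+5·0 = 30 | 3·8+3·2+6·0 = 30
M: 5·0+5·6 = 30 | 3·0+3·0+6·5 = 30
gcd(5,5,3,3,6) = 1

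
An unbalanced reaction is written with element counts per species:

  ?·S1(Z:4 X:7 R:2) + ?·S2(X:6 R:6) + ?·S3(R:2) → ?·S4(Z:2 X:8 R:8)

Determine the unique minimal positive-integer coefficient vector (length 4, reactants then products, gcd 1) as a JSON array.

Coefficients: [2, 3, 5, 4]

Z: 2·4+3·0+5·0 = 8 | 4·2 = 8
X: 2·7+3·6+5·0 = 32 | 4·8 = 32
R: 2·2+3·6+5·2 = 32 | 4·8 = 32
gcd(2,3,5,4) = 1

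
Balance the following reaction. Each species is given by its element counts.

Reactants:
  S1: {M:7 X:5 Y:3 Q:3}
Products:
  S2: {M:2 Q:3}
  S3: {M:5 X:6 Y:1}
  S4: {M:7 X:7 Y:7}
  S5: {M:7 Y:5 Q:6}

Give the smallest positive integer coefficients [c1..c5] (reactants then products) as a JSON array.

Coefficients: [5, 3, 3, 1, 1]

M: 5·7 = 35 | 3·2+3·5+1·7+1·7 = 35
X: 5·5 = 25 | 3·0+3·6+1·7+1·0 = 25
Y: 5·3 = 15 | 3·0+3·1+1·7+1·5 = 15
Q: 5·3 = 15 | 3·3+3·0+1·0+1·6 = 15
gcd(5,3,3,1,1) = 1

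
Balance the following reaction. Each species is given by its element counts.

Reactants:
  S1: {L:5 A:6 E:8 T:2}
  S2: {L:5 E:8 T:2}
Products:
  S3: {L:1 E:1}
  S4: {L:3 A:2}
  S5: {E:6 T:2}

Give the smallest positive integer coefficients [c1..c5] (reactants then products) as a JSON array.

Coefficients: [1, 2, 6, 3, 3]

L: 1·5+2·5 = 15 | 6·1+3·3+3·0 = 15
A: 1·6+2·0 = 6 | 6·0+3·2+3·0 = 6
E: 1·8+2·8 = 24 | 6·1+3·0+3·6 = 24
T: 1·2+2·2 = 6 | 6·0+3·0+3·2 = 6
gcd(1,2,6,3,3) = 1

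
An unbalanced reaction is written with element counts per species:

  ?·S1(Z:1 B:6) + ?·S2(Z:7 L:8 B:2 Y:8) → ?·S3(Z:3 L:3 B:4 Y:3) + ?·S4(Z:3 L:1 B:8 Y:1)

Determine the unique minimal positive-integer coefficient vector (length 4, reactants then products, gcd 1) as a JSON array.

Coefficients: [4, 2, 5, 1]

Z: 4·1+2·7 = 18 | 5·3+1·3 = 18
L: 4·0+2·8 = 16 | 5·3+1·1 = 16
B: 4·6+2·2 = 28 | 5·4+1·8 = 28
Y: 4·0+2·8 = 16 | 5·3+1·1 = 16
gcd(4,2,5,1) = 1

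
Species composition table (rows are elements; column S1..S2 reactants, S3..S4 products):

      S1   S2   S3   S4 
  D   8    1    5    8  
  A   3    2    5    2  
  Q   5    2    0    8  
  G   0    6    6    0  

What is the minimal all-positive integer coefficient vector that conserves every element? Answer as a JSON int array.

D: 4·8+2·1 = 34 | 2·5+3·8 = 34
A: 4·3+2·2 = 16 | 2·5+3·2 = 16
Q: 4·5+2·2 = 24 | 2·0+3·8 = 24
G: 4·0+2·6 = 12 | 2·6+3·0 = 12
gcd(4,2,2,3) = 1

Coefficients: [4, 2, 2, 3]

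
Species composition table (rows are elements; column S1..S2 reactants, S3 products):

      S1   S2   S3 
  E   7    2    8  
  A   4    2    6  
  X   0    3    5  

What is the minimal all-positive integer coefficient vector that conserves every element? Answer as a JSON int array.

E: 2·7+5·2 = 24 | 3·8 = 24
A: 2·4+5·2 = 18 | 3·6 = 18
X: 2·0+5·3 = 15 | 3·5 = 15
gcd(2,5,3) = 1

Coefficients: [2, 5, 3]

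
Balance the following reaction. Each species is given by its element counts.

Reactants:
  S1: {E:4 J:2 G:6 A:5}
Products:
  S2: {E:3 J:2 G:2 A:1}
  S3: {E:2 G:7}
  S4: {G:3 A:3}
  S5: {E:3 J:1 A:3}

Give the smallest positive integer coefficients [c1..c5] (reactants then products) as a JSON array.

E: 5·4 = 20 | 4·3+1·2+5·0+2·3 = 20
J: 5·2 = 10 | 4·2+1·0+5·0+2·1 = 10
G: 5·6 = 30 | 4·2+1·7+5·3+2·0 = 30
A: 5·5 = 25 | 4·1+1·0+5·3+2·3 = 25
gcd(5,4,1,5,2) = 1

Coefficients: [5, 4, 1, 5, 2]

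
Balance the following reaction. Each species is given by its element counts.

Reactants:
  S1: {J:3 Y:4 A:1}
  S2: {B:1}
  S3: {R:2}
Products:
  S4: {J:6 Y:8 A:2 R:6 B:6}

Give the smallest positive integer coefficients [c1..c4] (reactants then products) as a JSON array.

J: 2·3+6·0+3·0 = 6 | 1·6 = 6
Y: 2·4+6·0+3·0 = 8 | 1·8 = 8
A: 2·1+6·0+3·0 = 2 | 1·2 = 2
R: 2·0+6·0+3·2 = 6 | 1·6 = 6
B: 2·0+6·1+3·0 = 6 | 1·6 = 6
gcd(2,6,3,1) = 1

Coefficients: [2, 6, 3, 1]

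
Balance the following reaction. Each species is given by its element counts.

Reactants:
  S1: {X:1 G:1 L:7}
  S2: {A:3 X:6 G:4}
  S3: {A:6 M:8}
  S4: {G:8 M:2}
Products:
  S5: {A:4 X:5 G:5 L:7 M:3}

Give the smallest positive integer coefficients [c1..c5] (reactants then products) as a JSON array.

Coefficients: [6, 4, 2, 1, 6]

A: 6·0+4·3+2·6+1·0 = 24 | 6·4 = 24
X: 6·1+4·6+2·0+1·0 = 30 | 6·5 = 30
G: 6·1+4·4+2·0+1·8 = 30 | 6·5 = 30
L: 6·7+4·0+2·0+1·0 = 42 | 6·7 = 42
M: 6·0+4·0+2·8+1·2 = 18 | 6·3 = 18
gcd(6,4,2,1,6) = 1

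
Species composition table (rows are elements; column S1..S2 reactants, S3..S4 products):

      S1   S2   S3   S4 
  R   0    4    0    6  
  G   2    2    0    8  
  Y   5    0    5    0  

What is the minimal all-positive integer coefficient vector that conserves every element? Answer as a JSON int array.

Coefficients: [5, 3, 5, 2]

R: 5·0+3·4 = 12 | 5·0+2·6 = 12
G: 5·2+3·2 = 16 | 5·0+2·8 = 16
Y: 5·5+3·0 = 25 | 5·5+2·0 = 25
gcd(5,3,5,2) = 1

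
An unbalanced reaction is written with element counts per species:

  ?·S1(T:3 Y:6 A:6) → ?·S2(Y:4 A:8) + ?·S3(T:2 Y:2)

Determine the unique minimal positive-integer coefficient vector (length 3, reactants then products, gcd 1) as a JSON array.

T: 4·3 = 12 | 3·0+6·2 = 12
Y: 4·6 = 24 | 3·4+6·2 = 24
A: 4·6 = 24 | 3·8+6·0 = 24
gcd(4,3,6) = 1

Coefficients: [4, 3, 6]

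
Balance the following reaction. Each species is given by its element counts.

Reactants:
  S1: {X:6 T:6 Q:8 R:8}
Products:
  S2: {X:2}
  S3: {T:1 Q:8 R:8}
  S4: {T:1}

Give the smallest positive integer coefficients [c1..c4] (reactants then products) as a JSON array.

X: 1·6 = 6 | 3·2+1·0+5·0 = 6
T: 1·6 = 6 | 3·0+1·1+5·1 = 6
Q: 1·8 = 8 | 3·0+1·8+5·0 = 8
R: 1·8 = 8 | 3·0+1·8+5·0 = 8
gcd(1,3,1,5) = 1

Coefficients: [1, 3, 1, 5]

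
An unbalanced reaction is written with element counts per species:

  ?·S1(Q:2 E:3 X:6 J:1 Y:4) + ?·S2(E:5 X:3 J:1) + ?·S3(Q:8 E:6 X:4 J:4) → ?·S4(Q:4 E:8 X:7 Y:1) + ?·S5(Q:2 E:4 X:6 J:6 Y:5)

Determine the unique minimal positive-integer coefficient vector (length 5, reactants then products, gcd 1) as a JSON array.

Q: 5·2+5·0+2·8 = 26 | 5·4+3·2 = 26
E: 5·3+5·5+2·6 = 52 | 5·8+3·4 = 52
X: 5·6+5·3+2·4 = 53 | 5·7+3·6 = 53
J: 5·1+5·1+2·4 = 18 | 5·0+3·6 = 18
Y: 5·4+5·0+2·0 = 20 | 5·1+3·5 = 20
gcd(5,5,2,5,3) = 1

Coefficients: [5, 5, 2, 5, 3]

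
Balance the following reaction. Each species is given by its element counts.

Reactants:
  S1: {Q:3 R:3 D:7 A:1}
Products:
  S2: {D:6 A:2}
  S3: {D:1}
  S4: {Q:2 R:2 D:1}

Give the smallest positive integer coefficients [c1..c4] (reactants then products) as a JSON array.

Coefficients: [2, 1, 5, 3]

Q: 2·3 = 6 | 1·0+5·0+3·2 = 6
R: 2·3 = 6 | 1·0+5·0+3·2 = 6
D: 2·7 = 14 | 1·6+5·1+3·1 = 14
A: 2·1 = 2 | 1·2+5·0+3·0 = 2
gcd(2,1,5,3) = 1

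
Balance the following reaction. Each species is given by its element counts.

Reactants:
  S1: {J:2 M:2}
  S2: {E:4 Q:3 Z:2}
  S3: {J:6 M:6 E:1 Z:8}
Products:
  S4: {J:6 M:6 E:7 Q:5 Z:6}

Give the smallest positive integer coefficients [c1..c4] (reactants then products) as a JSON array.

J: 6·2+5·0+1·6 = 18 | 3·6 = 18
M: 6·2+5·0+1·6 = 18 | 3·6 = 18
E: 6·0+5·4+1·1 = 21 | 3·7 = 21
Q: 6·0+5·3+1·0 = 15 | 3·5 = 15
Z: 6·0+5·2+1·8 = 18 | 3·6 = 18
gcd(6,5,1,3) = 1

Coefficients: [6, 5, 1, 3]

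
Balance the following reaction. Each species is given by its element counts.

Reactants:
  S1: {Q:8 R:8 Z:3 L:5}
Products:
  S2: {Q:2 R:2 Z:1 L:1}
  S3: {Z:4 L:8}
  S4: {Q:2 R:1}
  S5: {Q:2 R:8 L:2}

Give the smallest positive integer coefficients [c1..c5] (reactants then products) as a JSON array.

Q: 3·8 = 24 | 5·2+1·0+6·2+1·2 = 24
R: 3·8 = 24 | 5·2+1·0+6·1+1·8 = 24
Z: 3·3 = 9 | 5·1+1·4+6·0+1·0 = 9
L: 3·5 = 15 | 5·1+1·8+6·0+1·2 = 15
gcd(3,5,1,6,1) = 1

Coefficients: [3, 5, 1, 6, 1]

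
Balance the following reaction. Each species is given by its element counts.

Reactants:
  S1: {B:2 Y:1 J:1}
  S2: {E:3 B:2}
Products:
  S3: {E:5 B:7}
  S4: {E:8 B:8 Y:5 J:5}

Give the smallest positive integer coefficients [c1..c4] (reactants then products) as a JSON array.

E: 5·0+6·3 = 18 | 2·5+1·8 = 18
B: 5·2+6·2 = 22 | 2·7+1·8 = 22
Y: 5·1+6·0 = 5 | 2·0+1·5 = 5
J: 5·1+6·0 = 5 | 2·0+1·5 = 5
gcd(5,6,2,1) = 1

Coefficients: [5, 6, 2, 1]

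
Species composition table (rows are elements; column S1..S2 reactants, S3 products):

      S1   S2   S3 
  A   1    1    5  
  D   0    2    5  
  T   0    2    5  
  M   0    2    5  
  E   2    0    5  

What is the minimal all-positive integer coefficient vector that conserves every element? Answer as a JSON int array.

Coefficients: [5, 5, 2]

A: 5·1+5·1 = 10 | 2·5 = 10
D: 5·0+5·2 = 10 | 2·5 = 10
T: 5·0+5·2 = 10 | 2·5 = 10
M: 5·0+5·2 = 10 | 2·5 = 10
E: 5·2+5·0 = 10 | 2·5 = 10
gcd(5,5,2) = 1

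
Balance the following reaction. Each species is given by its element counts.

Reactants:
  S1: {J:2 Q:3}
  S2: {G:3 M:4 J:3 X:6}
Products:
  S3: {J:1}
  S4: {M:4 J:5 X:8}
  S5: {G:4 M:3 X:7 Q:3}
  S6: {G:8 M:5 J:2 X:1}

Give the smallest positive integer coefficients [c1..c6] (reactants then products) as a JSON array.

Coefficients: [1, 4, 2, 2, 1, 1]

G: 1·0+4·3 = 12 | 2·0+2·0+1·4+1·8 = 12
M: 1·0+4·4 = 16 | 2·0+2·4+1·3+1·5 = 16
J: 1·2+4·3 = 14 | 2·1+2·5+1·0+1·2 = 14
X: 1·0+4·6 = 24 | 2·0+2·8+1·7+1·1 = 24
Q: 1·3+4·0 = 3 | 2·0+2·0+1·3+1·0 = 3
gcd(1,4,2,2,1,1) = 1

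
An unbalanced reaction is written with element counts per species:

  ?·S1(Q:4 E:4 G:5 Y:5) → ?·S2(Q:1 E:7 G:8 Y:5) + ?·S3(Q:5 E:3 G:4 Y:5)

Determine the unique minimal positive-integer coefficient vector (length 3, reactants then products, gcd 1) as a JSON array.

Coefficients: [4, 1, 3]

Q: 4·4 = 16 | 1·1+3·5 = 16
E: 4·4 = 16 | 1·7+3·3 = 16
G: 4·5 = 20 | 1·8+3·4 = 20
Y: 4·5 = 20 | 1·5+3·5 = 20
gcd(4,1,3) = 1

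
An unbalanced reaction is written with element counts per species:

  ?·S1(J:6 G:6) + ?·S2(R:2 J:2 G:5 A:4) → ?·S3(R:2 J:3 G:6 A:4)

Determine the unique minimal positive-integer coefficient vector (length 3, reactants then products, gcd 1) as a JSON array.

Coefficients: [1, 6, 6]

R: 1·0+6·2 = 12 | 6·2 = 12
J: 1·6+6·2 = 18 | 6·3 = 18
G: 1·6+6·5 = 36 | 6·6 = 36
A: 1·0+6·4 = 24 | 6·4 = 24
gcd(1,6,6) = 1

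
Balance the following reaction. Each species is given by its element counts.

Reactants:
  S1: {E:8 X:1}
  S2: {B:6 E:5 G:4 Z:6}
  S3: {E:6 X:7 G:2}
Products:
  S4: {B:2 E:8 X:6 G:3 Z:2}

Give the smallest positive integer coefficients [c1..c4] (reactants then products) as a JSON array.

B: 1·0+2·6+5·0 = 12 | 6·2 = 12
E: 1·8+2·5+5·6 = 48 | 6·8 = 48
X: 1·1+2·0+5·7 = 36 | 6·6 = 36
G: 1·0+2·4+5·2 = 18 | 6·3 = 18
Z: 1·0+2·6+5·0 = 12 | 6·2 = 12
gcd(1,2,5,6) = 1

Coefficients: [1, 2, 5, 6]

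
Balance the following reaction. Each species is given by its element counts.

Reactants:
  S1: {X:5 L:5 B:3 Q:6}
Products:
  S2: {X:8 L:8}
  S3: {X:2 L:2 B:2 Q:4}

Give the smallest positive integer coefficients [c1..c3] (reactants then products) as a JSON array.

Coefficients: [4, 1, 6]

X: 4·5 = 20 | 1·8+6·2 = 20
L: 4·5 = 20 | 1·8+6·2 = 20
B: 4·3 = 12 | 1·0+6·2 = 12
Q: 4·6 = 24 | 1·0+6·4 = 24
gcd(4,1,6) = 1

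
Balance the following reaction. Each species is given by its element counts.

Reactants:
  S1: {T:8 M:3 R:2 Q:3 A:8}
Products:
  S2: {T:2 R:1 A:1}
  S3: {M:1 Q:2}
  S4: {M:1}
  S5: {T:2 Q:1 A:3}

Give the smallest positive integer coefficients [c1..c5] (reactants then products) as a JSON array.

Coefficients: [2, 4, 1, 5, 4]

T: 2·8 = 16 | 4·2+1·0+5·0+4·2 = 16
M: 2·3 = 6 | 4·0+1·1+5·1+4·0 = 6
R: 2·2 = 4 | 4·1+1·0+5·0+4·0 = 4
Q: 2·3 = 6 | 4·0+1·2+5·0+4·1 = 6
A: 2·8 = 16 | 4·1+1·0+5·0+4·3 = 16
gcd(2,4,1,5,4) = 1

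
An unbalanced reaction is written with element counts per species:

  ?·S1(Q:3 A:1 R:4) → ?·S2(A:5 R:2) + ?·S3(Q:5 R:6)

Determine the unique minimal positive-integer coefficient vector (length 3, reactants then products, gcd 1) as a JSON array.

Q: 5·3 = 15 | 1·0+3·5 = 15
A: 5·1 = 5 | 1·5+3·0 = 5
R: 5·4 = 20 | 1·2+3·6 = 20
gcd(5,1,3) = 1

Coefficients: [5, 1, 3]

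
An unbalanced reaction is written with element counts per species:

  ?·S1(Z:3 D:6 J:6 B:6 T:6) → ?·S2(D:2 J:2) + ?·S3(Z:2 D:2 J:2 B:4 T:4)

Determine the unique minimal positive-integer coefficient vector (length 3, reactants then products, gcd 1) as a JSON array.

Z: 2·3 = 6 | 3·0+3·2 = 6
D: 2·6 = 12 | 3·2+3·2 = 12
J: 2·6 = 12 | 3·2+3·2 = 12
B: 2·6 = 12 | 3·0+3·4 = 12
T: 2·6 = 12 | 3·0+3·4 = 12
gcd(2,3,3) = 1

Coefficients: [2, 3, 3]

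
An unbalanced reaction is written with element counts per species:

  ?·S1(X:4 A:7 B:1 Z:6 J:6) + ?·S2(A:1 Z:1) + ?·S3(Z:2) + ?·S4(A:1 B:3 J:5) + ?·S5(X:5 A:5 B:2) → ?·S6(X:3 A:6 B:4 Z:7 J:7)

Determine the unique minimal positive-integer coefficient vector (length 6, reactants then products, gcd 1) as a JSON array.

Coefficients: [1, 3, 6, 3, 1, 3]

X: 1·4+3·0+6·0+3·0+1·5 = 9 | 3·3 = 9
A: 1·7+3·1+6·0+3·1+1·5 = 18 | 3·6 = 18
B: 1·1+3·0+6·0+3·3+1·2 = 12 | 3·4 = 12
Z: 1·6+3·1+6·2+3·0+1·0 = 21 | 3·7 = 21
J: 1·6+3·0+6·0+3·5+1·0 = 21 | 3·7 = 21
gcd(1,3,6,3,1,3) = 1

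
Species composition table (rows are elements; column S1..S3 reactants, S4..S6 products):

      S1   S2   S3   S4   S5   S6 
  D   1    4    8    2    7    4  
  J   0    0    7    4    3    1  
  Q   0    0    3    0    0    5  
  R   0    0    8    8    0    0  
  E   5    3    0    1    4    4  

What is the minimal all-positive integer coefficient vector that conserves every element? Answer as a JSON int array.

Coefficients: [6, 1, 5, 5, 4, 3]

D: 6·1+1·4+5·8 = 50 | 5·2+4·7+3·4 = 50
J: 6·0+1·0+5·7 = 35 | 5·4+4·3+3·1 = 35
Q: 6·0+1·0+5·3 = 15 | 5·0+4·0+3·5 = 15
R: 6·0+1·0+5·8 = 40 | 5·8+4·0+3·0 = 40
E: 6·5+1·3+5·0 = 33 | 5·1+4·4+3·4 = 33
gcd(6,1,5,5,4,3) = 1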